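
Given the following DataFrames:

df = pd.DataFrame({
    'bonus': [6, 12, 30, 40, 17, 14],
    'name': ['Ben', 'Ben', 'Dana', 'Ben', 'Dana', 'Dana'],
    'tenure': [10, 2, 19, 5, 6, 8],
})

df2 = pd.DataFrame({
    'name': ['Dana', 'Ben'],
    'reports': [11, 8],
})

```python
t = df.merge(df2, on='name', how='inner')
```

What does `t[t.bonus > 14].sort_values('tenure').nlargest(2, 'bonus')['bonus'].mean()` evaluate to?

35.0

merge on 'name' (how='inner') → 6 rows:
   bonus  name  tenure  reports
0      6   Ben      10        8
1     12   Ben       2        8
2     30  Dana      19       11
3     40   Ben       5        8
4     17  Dana       6       11
5     14  Dana       8       11
filter rows where bonus > 14:
   bonus  name  tenure  reports
2     30  Dana      19       11
3     40   Ben       5        8
4     17  Dana       6       11
sort by tenure:
   bonus  name  tenure  reports
3     40   Ben       5        8
4     17  Dana       6       11
2     30  Dana      19       11
take 2 rows with largest bonus:
   bonus  name  tenure  reports
3     40   Ben       5        8
2     30  Dana      19       11
Hence 35.0.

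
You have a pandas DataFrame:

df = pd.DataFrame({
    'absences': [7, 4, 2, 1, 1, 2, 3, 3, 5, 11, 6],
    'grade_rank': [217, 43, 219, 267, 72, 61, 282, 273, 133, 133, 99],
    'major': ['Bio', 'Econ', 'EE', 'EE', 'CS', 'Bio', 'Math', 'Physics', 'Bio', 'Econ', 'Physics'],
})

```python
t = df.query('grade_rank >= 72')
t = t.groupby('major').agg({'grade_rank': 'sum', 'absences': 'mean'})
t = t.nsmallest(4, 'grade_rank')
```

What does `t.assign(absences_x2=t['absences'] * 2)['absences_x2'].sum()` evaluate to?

filter rows where grade_rank >= 72:
    absences  grade_rank    major
0          7         217      Bio
2          2         219       EE
3          1         267       EE
4          1          72       CS
6          3         282     Math
7          3         273  Physics
8          5         133      Bio
9         11         133     Econ
10         6          99  Physics
group by major: sum(grade_rank), mean(absences):
         grade_rank  absences
major                        
Bio             350       6.0
CS               72       1.0
EE              486       1.5
Econ            133      11.0
Math            282       3.0
Physics         372       4.5
take 4 rows with smallest grade_rank:
       grade_rank  absences
major                      
CS             72       1.0
Econ          133      11.0
Math          282       3.0
Bio           350       6.0
add column absences_x2 = t['absences'] * 2:
       grade_rank  absences  absences_x2
major                                   
CS             72       1.0          2.0
Econ          133      11.0         22.0
Math          282       3.0          6.0
Bio           350       6.0         12.0
Hence 42.0.

42.0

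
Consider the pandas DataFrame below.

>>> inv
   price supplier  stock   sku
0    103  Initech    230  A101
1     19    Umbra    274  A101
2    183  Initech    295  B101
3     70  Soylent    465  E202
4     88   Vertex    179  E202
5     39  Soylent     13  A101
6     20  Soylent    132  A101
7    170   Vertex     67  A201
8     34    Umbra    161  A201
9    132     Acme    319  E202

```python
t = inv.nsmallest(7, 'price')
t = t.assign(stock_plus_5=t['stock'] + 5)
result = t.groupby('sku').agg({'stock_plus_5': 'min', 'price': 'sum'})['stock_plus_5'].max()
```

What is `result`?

184

take 7 rows with smallest price:
   price supplier  stock   sku
1     19    Umbra    274  A101
6     20  Soylent    132  A101
8     34    Umbra    161  A201
5     39  Soylent     13  A101
3     70  Soylent    465  E202
4     88   Vertex    179  E202
0    103  Initech    230  A101
add column stock_plus_5 = t['stock'] + 5:
   price supplier  stock   sku  stock_plus_5
1     19    Umbra    274  A101           279
6     20  Soylent    132  A101           137
8     34    Umbra    161  A201           166
5     39  Soylent     13  A101            18
3     70  Soylent    465  E202           470
4     88   Vertex    179  E202           184
0    103  Initech    230  A101           235
group by sku: min(stock_plus_5), sum(price):
      stock_plus_5  price
sku                      
A101            18    181
A201           166     34
E202           184    158
Then the max of column 'stock_plus_5': 184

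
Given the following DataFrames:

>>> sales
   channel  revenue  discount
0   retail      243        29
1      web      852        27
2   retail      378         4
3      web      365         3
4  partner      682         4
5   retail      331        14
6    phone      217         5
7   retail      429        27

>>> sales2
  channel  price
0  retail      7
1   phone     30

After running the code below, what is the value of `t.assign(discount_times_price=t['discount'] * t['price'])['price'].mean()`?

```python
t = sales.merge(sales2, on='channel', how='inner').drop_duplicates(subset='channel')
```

merge on 'channel' (how='inner') → 5 rows:
  channel  revenue  discount  price
0  retail      243        29      7
1  retail      378         4      7
2  retail      331        14      7
3   phone      217         5     30
4  retail      429        27      7
drop duplicate channel (keep=first):
  channel  revenue  discount  price
0  retail      243        29      7
3   phone      217         5     30
add column discount_times_price = t['discount'] * t['price']:
  channel  revenue  discount  price  discount_times_price
0  retail      243        29      7                   203
3   phone      217         5     30                   150

18.5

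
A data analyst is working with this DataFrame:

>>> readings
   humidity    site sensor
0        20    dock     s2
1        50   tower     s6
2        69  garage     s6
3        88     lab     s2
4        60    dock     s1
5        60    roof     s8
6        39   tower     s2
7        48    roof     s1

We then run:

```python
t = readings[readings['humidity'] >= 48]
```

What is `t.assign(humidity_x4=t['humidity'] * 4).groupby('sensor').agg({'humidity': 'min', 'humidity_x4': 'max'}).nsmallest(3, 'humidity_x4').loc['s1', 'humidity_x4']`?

240

filter rows where humidity >= 48:
   humidity    site sensor
1        50   tower     s6
2        69  garage     s6
3        88     lab     s2
4        60    dock     s1
5        60    roof     s8
7        48    roof     s1
add column humidity_x4 = t['humidity'] * 4:
   humidity    site sensor  humidity_x4
1        50   tower     s6          200
2        69  garage     s6          276
3        88     lab     s2          352
4        60    dock     s1          240
5        60    roof     s8          240
7        48    roof     s1          192
group by sensor: min(humidity), max(humidity_x4):
        humidity  humidity_x4
sensor                       
s1            48          240
s2            88          352
s6            50          276
s8            60          240
take 3 rows with smallest humidity_x4:
        humidity  humidity_x4
sensor                       
s1            48          240
s8            60          240
s6            50          276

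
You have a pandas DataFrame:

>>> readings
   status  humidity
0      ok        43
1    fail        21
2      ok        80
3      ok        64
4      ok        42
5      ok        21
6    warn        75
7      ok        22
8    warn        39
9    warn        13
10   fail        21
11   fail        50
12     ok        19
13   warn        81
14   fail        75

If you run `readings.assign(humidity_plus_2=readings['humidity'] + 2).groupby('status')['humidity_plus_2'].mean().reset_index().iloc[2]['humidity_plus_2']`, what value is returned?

add column humidity_plus_2 = readings['humidity'] + 2:
   status  humidity  humidity_plus_2
0      ok        43               45
1    fail        21               23
2      ok        80               82
3      ok        64               66
4      ok        42               44
5      ok        21               23
6    warn        75               77
7      ok        22               24
8    warn        39               41
9    warn        13               15
10   fail        21               23
11   fail        50               52
12     ok        19               21
13   warn        81               83
14   fail        75               77
group by status, mean of humidity_plus_2:
status
fail    43.750000
ok      43.571429
warn    54.000000
Name: humidity_plus_2, dtype: float64
reset_index():
  status  humidity_plus_2
0   fail        43.750000
1     ok        43.571429
2   warn        54.000000
So iloc[2]['humidity_plus_2'] = 54.0.

54.0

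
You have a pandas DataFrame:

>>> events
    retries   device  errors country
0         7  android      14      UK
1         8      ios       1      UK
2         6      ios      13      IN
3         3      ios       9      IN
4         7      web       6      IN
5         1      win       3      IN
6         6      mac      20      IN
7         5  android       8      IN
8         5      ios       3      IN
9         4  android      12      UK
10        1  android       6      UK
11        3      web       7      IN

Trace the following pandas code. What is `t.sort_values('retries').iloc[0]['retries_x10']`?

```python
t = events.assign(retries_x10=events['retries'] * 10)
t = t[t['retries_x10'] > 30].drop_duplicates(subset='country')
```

add column retries_x10 = events['retries'] * 10:
    retries   device  errors country  retries_x10
0         7  android      14      UK           70
1         8      ios       1      UK           80
2         6      ios      13      IN           60
3         3      ios       9      IN           30
4         7      web       6      IN           70
5         1      win       3      IN           10
6         6      mac      20      IN           60
7         5  android       8      IN           50
8         5      ios       3      IN           50
9         4  android      12      UK           40
10        1  android       6      UK           10
11        3      web       7      IN           30
filter rows where retries_x10 > 30:
   retries   device  errors country  retries_x10
0        7  android      14      UK           70
1        8      ios       1      UK           80
2        6      ios      13      IN           60
4        7      web       6      IN           70
6        6      mac      20      IN           60
7        5  android       8      IN           50
8        5      ios       3      IN           50
9        4  android      12      UK           40
drop duplicate country (keep=first):
   retries   device  errors country  retries_x10
0        7  android      14      UK           70
2        6      ios      13      IN           60
sort by retries:
   retries   device  errors country  retries_x10
2        6      ios      13      IN           60
0        7  android      14      UK           70
The value at position 0, column 'retries_x10' is 60.

60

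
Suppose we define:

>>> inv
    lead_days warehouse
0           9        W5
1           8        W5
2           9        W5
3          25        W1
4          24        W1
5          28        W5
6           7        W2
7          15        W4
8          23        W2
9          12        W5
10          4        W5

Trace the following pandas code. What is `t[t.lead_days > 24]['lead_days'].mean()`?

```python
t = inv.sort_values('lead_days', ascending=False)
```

26.5

sort by lead_days descending:
    lead_days warehouse
5          28        W5
3          25        W1
4          24        W1
8          23        W2
7          15        W4
9          12        W5
0           9        W5
2           9        W5
1           8        W5
6           7        W2
10          4        W5
filter rows where lead_days > 24:
   lead_days warehouse
5         28        W5
3         25        W1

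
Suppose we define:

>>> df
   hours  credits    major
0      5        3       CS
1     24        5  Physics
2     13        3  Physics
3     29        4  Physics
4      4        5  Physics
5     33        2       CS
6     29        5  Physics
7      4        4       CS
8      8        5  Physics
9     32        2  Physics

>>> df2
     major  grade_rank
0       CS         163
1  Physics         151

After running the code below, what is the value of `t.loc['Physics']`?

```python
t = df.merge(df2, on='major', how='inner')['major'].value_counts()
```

7

merge on 'major' (how='inner') → 10 rows:
   hours  credits    major  grade_rank
0      5        3       CS         163
1     24        5  Physics         151
2     13        3  Physics         151
3     29        4  Physics         151
4      4        5  Physics         151
5     33        2       CS         163
6     29        5  Physics         151
7      4        4       CS         163
8      8        5  Physics         151
9     32        2  Physics         151
value_counts of major:
major
Physics    7
CS         3
Name: count, dtype: int64
Then the value at index 'Physics': 7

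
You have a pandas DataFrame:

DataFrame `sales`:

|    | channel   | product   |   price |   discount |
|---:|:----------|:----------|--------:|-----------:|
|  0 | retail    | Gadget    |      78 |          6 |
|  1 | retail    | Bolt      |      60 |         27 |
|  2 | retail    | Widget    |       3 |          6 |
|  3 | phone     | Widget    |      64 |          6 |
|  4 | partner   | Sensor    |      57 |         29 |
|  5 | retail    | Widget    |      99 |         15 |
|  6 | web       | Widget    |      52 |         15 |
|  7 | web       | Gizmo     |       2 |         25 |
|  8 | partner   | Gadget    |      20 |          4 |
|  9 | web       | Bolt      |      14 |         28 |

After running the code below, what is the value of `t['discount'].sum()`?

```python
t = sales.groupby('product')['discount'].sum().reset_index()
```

161

group by product, sum of discount:
product
Bolt      55
Gadget    10
Gizmo     25
Sensor    29
Widget    42
Name: discount, dtype: int64
reset_index():
  product  discount
0    Bolt        55
1  Gadget        10
2   Gizmo        25
3  Sensor        29
4  Widget        42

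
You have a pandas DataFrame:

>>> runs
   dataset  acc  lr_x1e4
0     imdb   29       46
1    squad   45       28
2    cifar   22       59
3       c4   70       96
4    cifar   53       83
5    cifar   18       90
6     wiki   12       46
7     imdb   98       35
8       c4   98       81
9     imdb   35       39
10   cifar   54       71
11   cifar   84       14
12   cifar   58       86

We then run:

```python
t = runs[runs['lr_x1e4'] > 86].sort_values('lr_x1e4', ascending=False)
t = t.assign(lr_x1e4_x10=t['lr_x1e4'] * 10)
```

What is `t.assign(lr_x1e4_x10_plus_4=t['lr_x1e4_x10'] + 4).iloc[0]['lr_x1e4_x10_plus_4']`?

filter rows where lr_x1e4 > 86:
  dataset  acc  lr_x1e4
3      c4   70       96
5   cifar   18       90
sort by lr_x1e4 descending:
  dataset  acc  lr_x1e4
3      c4   70       96
5   cifar   18       90
add column lr_x1e4_x10 = t['lr_x1e4'] * 10:
  dataset  acc  lr_x1e4  lr_x1e4_x10
3      c4   70       96          960
5   cifar   18       90          900
add column lr_x1e4_x10_plus_4 = t['lr_x1e4_x10'] + 4:
  dataset  acc  lr_x1e4  lr_x1e4_x10  lr_x1e4_x10_plus_4
3      c4   70       96          960                 964
5   cifar   18       90          900                 904

964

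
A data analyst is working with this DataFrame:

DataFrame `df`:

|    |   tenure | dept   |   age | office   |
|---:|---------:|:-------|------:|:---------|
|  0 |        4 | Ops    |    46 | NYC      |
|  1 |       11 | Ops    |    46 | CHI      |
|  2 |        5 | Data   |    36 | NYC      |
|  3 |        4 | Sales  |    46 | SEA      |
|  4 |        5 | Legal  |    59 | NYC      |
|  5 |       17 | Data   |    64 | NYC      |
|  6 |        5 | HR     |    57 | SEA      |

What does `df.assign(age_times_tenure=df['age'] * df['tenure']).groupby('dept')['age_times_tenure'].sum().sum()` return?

2722

add column age_times_tenure = df['age'] * df['tenure']:
   tenure   dept  age office  age_times_tenure
0       4    Ops   46    NYC               184
1      11    Ops   46    CHI               506
2       5   Data   36    NYC               180
3       4  Sales   46    SEA               184
4       5  Legal   59    NYC               295
5      17   Data   64    NYC              1088
6       5     HR   57    SEA               285
group by dept, sum of age_times_tenure:
dept
Data     1268
HR        285
Legal     295
Ops       690
Sales     184
Name: age_times_tenure, dtype: int64
Reading off the sum of the resulting series, we get 2722.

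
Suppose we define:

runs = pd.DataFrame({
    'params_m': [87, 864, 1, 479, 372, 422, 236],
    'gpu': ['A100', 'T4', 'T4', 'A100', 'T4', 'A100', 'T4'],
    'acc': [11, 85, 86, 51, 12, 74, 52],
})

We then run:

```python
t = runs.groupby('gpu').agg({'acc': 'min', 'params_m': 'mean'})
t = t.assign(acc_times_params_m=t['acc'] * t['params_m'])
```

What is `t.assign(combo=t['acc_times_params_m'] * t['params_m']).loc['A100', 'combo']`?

1193064.88889

group by gpu: min(acc), mean(params_m):
      acc    params_m
gpu                  
A100   11  329.333333
T4     12  368.250000
add column acc_times_params_m = t['acc'] * t['params_m']:
      acc    params_m  acc_times_params_m
gpu                                      
A100   11  329.333333         3622.666667
T4     12  368.250000         4419.000000
add column combo = t['acc_times_params_m'] * t['params_m']:
      acc    params_m  acc_times_params_m         combo
gpu                                                    
A100   11  329.333333         3622.666667  1.193065e+06
T4     12  368.250000         4419.000000  1.627297e+06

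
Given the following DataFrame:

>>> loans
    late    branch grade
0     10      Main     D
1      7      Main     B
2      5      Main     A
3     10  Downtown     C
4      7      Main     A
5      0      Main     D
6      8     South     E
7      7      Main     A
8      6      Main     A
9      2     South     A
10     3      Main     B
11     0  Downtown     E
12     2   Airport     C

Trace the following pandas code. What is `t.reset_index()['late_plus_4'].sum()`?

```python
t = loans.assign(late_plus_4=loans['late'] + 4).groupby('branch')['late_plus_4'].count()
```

add column late_plus_4 = loans['late'] + 4:
    late    branch grade  late_plus_4
0     10      Main     D           14
1      7      Main     B           11
2      5      Main     A            9
3     10  Downtown     C           14
4      7      Main     A           11
5      0      Main     D            4
6      8     South     E           12
7      7      Main     A           11
8      6      Main     A           10
9      2     South     A            6
10     3      Main     B            7
11     0  Downtown     E            4
12     2   Airport     C            6
group by branch, count of late_plus_4:
branch
Airport     1
Downtown    2
Main        8
South       2
Name: late_plus_4, dtype: int64
reset_index():
     branch  late_plus_4
0   Airport            1
1  Downtown            2
2      Main            8
3     South            2
Reading off the sum of column 'late_plus_4', we get 13.

13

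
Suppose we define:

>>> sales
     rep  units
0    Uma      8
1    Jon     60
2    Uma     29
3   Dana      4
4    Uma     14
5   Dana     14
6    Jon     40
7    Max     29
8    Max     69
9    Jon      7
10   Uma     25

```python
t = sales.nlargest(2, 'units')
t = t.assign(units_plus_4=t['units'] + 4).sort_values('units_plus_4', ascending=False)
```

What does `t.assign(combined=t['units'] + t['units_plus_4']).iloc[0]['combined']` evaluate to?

take 2 rows with largest units:
   rep  units
8  Max     69
1  Jon     60
add column units_plus_4 = t['units'] + 4:
   rep  units  units_plus_4
8  Max     69            73
1  Jon     60            64
sort by units_plus_4 descending:
   rep  units  units_plus_4
8  Max     69            73
1  Jon     60            64
add column combined = t['units'] + t['units_plus_4']:
   rep  units  units_plus_4  combined
8  Max     69            73       142
1  Jon     60            64       124
Taking the value at position 0, column 'combined' gives 142.

142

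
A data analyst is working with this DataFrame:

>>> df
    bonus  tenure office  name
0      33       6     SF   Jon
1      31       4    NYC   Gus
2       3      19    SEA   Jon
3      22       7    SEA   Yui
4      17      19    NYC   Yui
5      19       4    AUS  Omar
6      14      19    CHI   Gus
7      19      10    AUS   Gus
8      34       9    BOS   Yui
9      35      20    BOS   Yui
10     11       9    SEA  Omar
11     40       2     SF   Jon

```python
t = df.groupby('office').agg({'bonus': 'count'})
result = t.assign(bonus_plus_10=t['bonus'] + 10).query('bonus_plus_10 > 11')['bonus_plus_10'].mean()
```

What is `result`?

12.2

group by office, count of bonus:
        bonus
office       
AUS         2
BOS         2
CHI         1
NYC         2
SEA         3
SF          2
add column bonus_plus_10 = t['bonus'] + 10:
        bonus  bonus_plus_10
office                      
AUS         2             12
BOS         2             12
CHI         1             11
NYC         2             12
SEA         3             13
SF          2             12
filter rows where bonus_plus_10 > 11:
        bonus  bonus_plus_10
office                      
AUS         2             12
BOS         2             12
NYC         2             12
SEA         3             13
SF          2             12
Reading off the mean of column 'bonus_plus_10', we get 12.2.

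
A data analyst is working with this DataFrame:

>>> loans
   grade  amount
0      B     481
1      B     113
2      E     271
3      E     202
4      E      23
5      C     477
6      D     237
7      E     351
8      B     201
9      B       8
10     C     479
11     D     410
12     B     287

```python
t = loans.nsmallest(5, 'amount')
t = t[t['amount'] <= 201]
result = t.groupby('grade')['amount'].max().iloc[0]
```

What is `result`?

take 5 rows with smallest amount:
  grade  amount
9     B       8
4     E      23
1     B     113
8     B     201
3     E     202
filter rows where amount <= 201:
  grade  amount
9     B       8
4     E      23
1     B     113
8     B     201
group by grade, max of amount:
grade
B    201
E     23
Name: amount, dtype: int64

201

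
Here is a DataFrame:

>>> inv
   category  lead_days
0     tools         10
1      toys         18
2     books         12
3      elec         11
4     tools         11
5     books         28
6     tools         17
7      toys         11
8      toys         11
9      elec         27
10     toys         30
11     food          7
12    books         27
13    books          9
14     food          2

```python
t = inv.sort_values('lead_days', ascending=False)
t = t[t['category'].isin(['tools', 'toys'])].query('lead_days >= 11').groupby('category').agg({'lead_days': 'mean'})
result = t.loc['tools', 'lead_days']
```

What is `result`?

14.0

sort by lead_days descending:
   category  lead_days
10     toys         30
5     books         28
9      elec         27
12    books         27
1      toys         18
6     tools         17
2     books         12
3      elec         11
4     tools         11
7      toys         11
8      toys         11
0     tools         10
13    books          9
11     food          7
14     food          2
filter rows where category in ['tools', 'toys']:
   category  lead_days
10     toys         30
1      toys         18
6     tools         17
4     tools         11
7      toys         11
8      toys         11
0     tools         10
filter rows where lead_days >= 11:
   category  lead_days
10     toys         30
1      toys         18
6     tools         17
4     tools         11
7      toys         11
8      toys         11
group by category, mean of lead_days:
          lead_days
category           
tools          14.0
toys           17.5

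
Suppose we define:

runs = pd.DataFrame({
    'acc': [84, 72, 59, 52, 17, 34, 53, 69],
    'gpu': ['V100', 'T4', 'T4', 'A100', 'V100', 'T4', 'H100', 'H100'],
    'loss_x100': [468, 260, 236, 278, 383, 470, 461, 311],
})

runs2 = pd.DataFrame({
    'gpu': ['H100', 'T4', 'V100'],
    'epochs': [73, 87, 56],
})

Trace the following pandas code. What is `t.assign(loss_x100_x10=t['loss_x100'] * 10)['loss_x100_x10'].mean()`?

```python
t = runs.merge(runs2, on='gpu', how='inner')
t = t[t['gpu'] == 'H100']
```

3860.0

merge on 'gpu' (how='inner') → 7 rows:
   acc   gpu  loss_x100  epochs
0   84  V100        468      56
1   72    T4        260      87
2   59    T4        236      87
3   17  V100        383      56
4   34    T4        470      87
5   53  H100        461      73
6   69  H100        311      73
filter rows where gpu == 'H100':
   acc   gpu  loss_x100  epochs
5   53  H100        461      73
6   69  H100        311      73
add column loss_x100_x10 = t['loss_x100'] * 10:
   acc   gpu  loss_x100  epochs  loss_x100_x10
5   53  H100        461      73           4610
6   69  H100        311      73           3110
Hence 3860.0.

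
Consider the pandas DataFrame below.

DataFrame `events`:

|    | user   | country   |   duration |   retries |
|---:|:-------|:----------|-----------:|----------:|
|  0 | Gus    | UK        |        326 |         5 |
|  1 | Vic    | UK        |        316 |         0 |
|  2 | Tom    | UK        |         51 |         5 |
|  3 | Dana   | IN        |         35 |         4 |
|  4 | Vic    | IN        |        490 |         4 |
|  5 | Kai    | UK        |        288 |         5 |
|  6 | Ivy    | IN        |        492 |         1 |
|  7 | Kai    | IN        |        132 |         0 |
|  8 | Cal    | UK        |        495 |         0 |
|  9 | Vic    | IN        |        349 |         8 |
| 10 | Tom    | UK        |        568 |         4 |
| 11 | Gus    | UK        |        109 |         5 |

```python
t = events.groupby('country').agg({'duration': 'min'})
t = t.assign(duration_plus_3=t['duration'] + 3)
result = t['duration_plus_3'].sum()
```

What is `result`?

group by country, min of duration:
         duration
country          
IN             35
UK             51
add column duration_plus_3 = t['duration'] + 3:
         duration  duration_plus_3
country                           
IN             35               38
UK             51               54

92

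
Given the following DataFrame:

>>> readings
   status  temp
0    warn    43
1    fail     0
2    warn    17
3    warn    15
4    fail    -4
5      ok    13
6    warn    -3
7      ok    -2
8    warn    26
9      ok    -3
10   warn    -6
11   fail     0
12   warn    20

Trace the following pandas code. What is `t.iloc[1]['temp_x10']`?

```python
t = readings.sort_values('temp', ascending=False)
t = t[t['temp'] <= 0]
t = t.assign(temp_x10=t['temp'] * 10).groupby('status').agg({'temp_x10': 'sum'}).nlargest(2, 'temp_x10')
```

-50

sort by temp descending:
   status  temp
0    warn    43
8    warn    26
12   warn    20
2    warn    17
3    warn    15
5      ok    13
1    fail     0
11   fail     0
7      ok    -2
6    warn    -3
9      ok    -3
4    fail    -4
10   warn    -6
filter rows where temp <= 0:
   status  temp
1    fail     0
11   fail     0
7      ok    -2
6    warn    -3
9      ok    -3
4    fail    -4
10   warn    -6
add column temp_x10 = t['temp'] * 10:
   status  temp  temp_x10
1    fail     0         0
11   fail     0         0
7      ok    -2       -20
6    warn    -3       -30
9      ok    -3       -30
4    fail    -4       -40
10   warn    -6       -60
group by status, sum of temp_x10:
        temp_x10
status          
fail         -40
ok           -50
warn         -90
take 2 rows with largest temp_x10:
        temp_x10
status          
fail         -40
ok           -50
Then the value at position 1, column 'temp_x10': -50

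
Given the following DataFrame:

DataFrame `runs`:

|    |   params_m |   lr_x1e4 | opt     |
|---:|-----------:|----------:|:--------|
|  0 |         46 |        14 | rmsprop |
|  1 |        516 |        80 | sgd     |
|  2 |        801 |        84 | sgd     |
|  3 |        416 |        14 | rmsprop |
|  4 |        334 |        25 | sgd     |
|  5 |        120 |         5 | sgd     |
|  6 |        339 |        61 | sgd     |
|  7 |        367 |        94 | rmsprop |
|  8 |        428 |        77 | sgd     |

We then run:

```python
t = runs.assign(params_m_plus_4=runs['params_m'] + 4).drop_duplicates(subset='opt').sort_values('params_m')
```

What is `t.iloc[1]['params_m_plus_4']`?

add column params_m_plus_4 = runs['params_m'] + 4:
   params_m  lr_x1e4      opt  params_m_plus_4
0        46       14  rmsprop               50
1       516       80      sgd              520
2       801       84      sgd              805
3       416       14  rmsprop              420
4       334       25      sgd              338
5       120        5      sgd              124
6       339       61      sgd              343
7       367       94  rmsprop              371
8       428       77      sgd              432
drop duplicate opt (keep=first):
   params_m  lr_x1e4      opt  params_m_plus_4
0        46       14  rmsprop               50
1       516       80      sgd              520
sort by params_m:
   params_m  lr_x1e4      opt  params_m_plus_4
0        46       14  rmsprop               50
1       516       80      sgd              520
Finally, value at position 1, column 'params_m_plus_4' = 520.

520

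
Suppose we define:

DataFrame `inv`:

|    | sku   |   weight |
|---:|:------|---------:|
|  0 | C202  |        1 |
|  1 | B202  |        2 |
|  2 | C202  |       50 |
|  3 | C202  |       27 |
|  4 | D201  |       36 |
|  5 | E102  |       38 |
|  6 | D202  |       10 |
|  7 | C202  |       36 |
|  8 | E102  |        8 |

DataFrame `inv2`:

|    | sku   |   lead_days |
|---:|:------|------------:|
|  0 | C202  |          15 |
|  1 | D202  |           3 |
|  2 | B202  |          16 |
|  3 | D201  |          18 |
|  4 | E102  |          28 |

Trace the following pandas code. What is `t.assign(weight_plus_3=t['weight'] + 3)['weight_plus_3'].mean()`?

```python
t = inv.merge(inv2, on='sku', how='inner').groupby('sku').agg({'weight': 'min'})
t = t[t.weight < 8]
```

merge on 'sku' (how='inner') → 9 rows:
    sku  weight  lead_days
0  C202       1         15
1  B202       2         16
2  C202      50         15
3  C202      27         15
4  D201      36         18
5  E102      38         28
6  D202      10          3
7  C202      36         15
8  E102       8         28
group by sku, min of weight:
      weight
sku         
B202       2
C202       1
D201      36
D202      10
E102       8
filter rows where weight < 8:
      weight
sku         
B202       2
C202       1
add column weight_plus_3 = t['weight'] + 3:
      weight  weight_plus_3
sku                        
B202       2              5
C202       1              4

4.5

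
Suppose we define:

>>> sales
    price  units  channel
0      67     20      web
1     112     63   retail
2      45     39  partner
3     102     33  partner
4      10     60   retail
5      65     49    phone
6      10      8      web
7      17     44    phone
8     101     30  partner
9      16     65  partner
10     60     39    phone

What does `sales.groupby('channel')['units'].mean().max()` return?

group by channel, mean of units:
channel
partner    41.75
phone      44.00
retail     61.50
web        14.00
Name: units, dtype: float64
max of the resulting series → 61.5

61.5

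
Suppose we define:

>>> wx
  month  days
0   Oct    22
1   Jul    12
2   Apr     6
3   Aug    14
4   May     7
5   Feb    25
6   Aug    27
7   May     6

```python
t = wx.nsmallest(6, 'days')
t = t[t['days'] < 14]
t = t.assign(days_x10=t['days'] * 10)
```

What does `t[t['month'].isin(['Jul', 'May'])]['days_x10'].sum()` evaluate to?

250

take 6 rows with smallest days:
  month  days
2   Apr     6
7   May     6
4   May     7
1   Jul    12
3   Aug    14
0   Oct    22
filter rows where days < 14:
  month  days
2   Apr     6
7   May     6
4   May     7
1   Jul    12
add column days_x10 = t['days'] * 10:
  month  days  days_x10
2   Apr     6        60
7   May     6        60
4   May     7        70
1   Jul    12       120
filter rows where month in ['Jul', 'May']:
  month  days  days_x10
7   May     6        60
4   May     7        70
1   Jul    12       120
So sum() = 250.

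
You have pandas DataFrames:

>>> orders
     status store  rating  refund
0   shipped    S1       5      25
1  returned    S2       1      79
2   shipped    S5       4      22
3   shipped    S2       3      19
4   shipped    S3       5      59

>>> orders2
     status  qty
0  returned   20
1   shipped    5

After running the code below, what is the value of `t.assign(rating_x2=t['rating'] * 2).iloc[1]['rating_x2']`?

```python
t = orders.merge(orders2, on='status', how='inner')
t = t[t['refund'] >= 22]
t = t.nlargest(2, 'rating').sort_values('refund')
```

merge on 'status' (how='inner') → 5 rows:
     status store  rating  refund  qty
0   shipped    S1       5      25    5
1  returned    S2       1      79   20
2   shipped    S5       4      22    5
3   shipped    S2       3      19    5
4   shipped    S3       5      59    5
filter rows where refund >= 22:
     status store  rating  refund  qty
0   shipped    S1       5      25    5
1  returned    S2       1      79   20
2   shipped    S5       4      22    5
4   shipped    S3       5      59    5
take 2 rows with largest rating:
    status store  rating  refund  qty
0  shipped    S1       5      25    5
4  shipped    S3       5      59    5
sort by refund:
    status store  rating  refund  qty
0  shipped    S1       5      25    5
4  shipped    S3       5      59    5
add column rating_x2 = t['rating'] * 2:
    status store  rating  refund  qty  rating_x2
0  shipped    S1       5      25    5         10
4  shipped    S3       5      59    5         10

10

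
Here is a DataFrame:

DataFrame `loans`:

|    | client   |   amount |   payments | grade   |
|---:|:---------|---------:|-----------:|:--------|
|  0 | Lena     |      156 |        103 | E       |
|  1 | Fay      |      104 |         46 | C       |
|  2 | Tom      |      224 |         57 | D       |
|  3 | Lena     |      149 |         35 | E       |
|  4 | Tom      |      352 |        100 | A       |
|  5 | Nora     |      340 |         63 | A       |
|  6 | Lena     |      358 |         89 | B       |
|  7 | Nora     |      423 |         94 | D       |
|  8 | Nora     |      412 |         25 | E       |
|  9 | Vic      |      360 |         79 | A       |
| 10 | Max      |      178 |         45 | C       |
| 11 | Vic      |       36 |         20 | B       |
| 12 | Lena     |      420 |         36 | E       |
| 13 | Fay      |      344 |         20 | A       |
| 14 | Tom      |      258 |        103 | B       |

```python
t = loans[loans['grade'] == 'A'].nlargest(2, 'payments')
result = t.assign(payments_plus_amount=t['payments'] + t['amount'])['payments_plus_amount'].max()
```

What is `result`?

452

filter rows where grade == 'A':
   client  amount  payments grade
4     Tom     352       100     A
5    Nora     340        63     A
9     Vic     360        79     A
13    Fay     344        20     A
take 2 rows with largest payments:
  client  amount  payments grade
4    Tom     352       100     A
9    Vic     360        79     A
add column payments_plus_amount = t['payments'] + t['amount']:
  client  amount  payments grade  payments_plus_amount
4    Tom     352       100     A                   452
9    Vic     360        79     A                   439
Taking the max of column 'payments_plus_amount' gives 452.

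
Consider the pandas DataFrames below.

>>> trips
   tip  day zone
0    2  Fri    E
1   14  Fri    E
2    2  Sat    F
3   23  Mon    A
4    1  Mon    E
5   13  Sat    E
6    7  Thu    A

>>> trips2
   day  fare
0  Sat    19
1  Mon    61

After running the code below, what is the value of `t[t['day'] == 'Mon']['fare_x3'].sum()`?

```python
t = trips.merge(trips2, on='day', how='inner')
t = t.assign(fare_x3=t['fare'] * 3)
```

merge on 'day' (how='inner') → 4 rows:
   tip  day zone  fare
0    2  Sat    F    19
1   23  Mon    A    61
2    1  Mon    E    61
3   13  Sat    E    19
add column fare_x3 = t['fare'] * 3:
   tip  day zone  fare  fare_x3
0    2  Sat    F    19       57
1   23  Mon    A    61      183
2    1  Mon    E    61      183
3   13  Sat    E    19       57
filter rows where day == 'Mon':
   tip  day zone  fare  fare_x3
1   23  Mon    A    61      183
2    1  Mon    E    61      183

366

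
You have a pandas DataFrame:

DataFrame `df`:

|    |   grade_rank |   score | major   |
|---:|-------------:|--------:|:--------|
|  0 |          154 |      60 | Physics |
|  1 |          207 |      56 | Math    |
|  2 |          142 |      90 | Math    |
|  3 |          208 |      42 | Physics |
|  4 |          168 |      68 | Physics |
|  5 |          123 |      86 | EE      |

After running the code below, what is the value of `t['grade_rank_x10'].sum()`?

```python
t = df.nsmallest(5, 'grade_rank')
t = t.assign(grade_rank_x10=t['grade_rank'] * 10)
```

take 5 rows with smallest grade_rank:
   grade_rank  score    major
5         123     86       EE
2         142     90     Math
0         154     60  Physics
4         168     68  Physics
1         207     56     Math
add column grade_rank_x10 = t['grade_rank'] * 10:
   grade_rank  score    major  grade_rank_x10
5         123     86       EE            1230
2         142     90     Math            1420
0         154     60  Physics            1540
4         168     68  Physics            1680
1         207     56     Math            2070
The sum of column 'grade_rank_x10' is 7940.

7940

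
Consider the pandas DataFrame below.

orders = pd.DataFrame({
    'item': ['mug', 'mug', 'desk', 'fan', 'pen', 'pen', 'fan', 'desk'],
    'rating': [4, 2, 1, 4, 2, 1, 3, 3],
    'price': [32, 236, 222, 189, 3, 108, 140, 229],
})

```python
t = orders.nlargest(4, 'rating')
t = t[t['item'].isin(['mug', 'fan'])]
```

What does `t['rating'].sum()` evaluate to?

take 4 rows with largest rating:
   item  rating  price
0   mug       4     32
3   fan       4    189
6   fan       3    140
7  desk       3    229
filter rows where item in ['mug', 'fan']:
  item  rating  price
0  mug       4     32
3  fan       4    189
6  fan       3    140

11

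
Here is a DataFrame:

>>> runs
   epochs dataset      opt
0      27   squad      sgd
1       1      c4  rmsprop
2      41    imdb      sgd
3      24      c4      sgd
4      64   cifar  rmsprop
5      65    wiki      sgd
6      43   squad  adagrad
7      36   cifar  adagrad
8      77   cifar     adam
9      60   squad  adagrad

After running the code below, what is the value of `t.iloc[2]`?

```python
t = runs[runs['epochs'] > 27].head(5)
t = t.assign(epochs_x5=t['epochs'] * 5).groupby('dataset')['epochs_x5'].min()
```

filter rows where epochs > 27:
   epochs dataset      opt
2      41    imdb      sgd
4      64   cifar  rmsprop
5      65    wiki      sgd
6      43   squad  adagrad
7      36   cifar  adagrad
8      77   cifar     adam
9      60   squad  adagrad
take first 5 rows:
   epochs dataset      opt
2      41    imdb      sgd
4      64   cifar  rmsprop
5      65    wiki      sgd
6      43   squad  adagrad
7      36   cifar  adagrad
add column epochs_x5 = t['epochs'] * 5:
   epochs dataset      opt  epochs_x5
2      41    imdb      sgd        205
4      64   cifar  rmsprop        320
5      65    wiki      sgd        325
6      43   squad  adagrad        215
7      36   cifar  adagrad        180
group by dataset, min of epochs_x5:
dataset
cifar    180
imdb     205
squad    215
wiki     325
Name: epochs_x5, dtype: int64
Hence 215.

215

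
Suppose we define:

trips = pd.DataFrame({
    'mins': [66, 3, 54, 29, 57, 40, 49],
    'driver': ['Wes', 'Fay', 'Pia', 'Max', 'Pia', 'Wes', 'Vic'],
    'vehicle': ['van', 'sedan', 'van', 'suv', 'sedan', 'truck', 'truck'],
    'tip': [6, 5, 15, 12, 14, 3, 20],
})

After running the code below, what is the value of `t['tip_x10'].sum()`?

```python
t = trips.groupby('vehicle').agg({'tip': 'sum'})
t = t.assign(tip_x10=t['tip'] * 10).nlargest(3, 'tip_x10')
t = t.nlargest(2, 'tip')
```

group by vehicle, sum of tip:
         tip
vehicle     
sedan     19
suv       12
truck     23
van       21
add column tip_x10 = t['tip'] * 10:
         tip  tip_x10
vehicle              
sedan     19      190
suv       12      120
truck     23      230
van       21      210
take 3 rows with largest tip_x10:
         tip  tip_x10
vehicle              
truck     23      230
van       21      210
sedan     19      190
take 2 rows with largest tip:
         tip  tip_x10
vehicle              
truck     23      230
van       21      210

440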